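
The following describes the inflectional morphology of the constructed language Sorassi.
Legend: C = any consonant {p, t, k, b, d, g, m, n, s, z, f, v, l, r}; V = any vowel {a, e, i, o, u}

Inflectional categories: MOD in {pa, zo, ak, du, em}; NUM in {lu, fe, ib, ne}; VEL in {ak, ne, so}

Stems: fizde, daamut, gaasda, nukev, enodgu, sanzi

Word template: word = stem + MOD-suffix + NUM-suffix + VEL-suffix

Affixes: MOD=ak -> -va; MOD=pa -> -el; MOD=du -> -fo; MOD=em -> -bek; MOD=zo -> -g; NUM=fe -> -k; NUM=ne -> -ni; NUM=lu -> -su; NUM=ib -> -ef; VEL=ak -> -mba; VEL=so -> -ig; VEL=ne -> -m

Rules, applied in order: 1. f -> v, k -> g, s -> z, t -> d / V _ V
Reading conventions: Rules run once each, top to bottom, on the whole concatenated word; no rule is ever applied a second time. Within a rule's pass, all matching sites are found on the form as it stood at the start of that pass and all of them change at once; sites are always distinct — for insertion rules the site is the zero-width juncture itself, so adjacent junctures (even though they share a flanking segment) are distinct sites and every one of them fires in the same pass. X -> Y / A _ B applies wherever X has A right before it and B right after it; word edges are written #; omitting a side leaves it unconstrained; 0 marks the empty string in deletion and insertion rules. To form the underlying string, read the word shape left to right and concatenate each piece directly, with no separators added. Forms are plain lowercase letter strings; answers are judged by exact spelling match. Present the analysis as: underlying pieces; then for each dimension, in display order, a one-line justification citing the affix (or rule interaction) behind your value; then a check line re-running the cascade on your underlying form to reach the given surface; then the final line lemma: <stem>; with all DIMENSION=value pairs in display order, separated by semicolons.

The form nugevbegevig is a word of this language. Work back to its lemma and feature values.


underlying: nukev-bek-ef-ig
MOD=em - signalled by the affix -bek
NUM=ib - signalled by the affix -ef
VEL=so - signalled by the affix -ig
check: nukevbekefig -> nugevbegevig
lemma: nukev; MOD=em; NUM=ib; VEL=so


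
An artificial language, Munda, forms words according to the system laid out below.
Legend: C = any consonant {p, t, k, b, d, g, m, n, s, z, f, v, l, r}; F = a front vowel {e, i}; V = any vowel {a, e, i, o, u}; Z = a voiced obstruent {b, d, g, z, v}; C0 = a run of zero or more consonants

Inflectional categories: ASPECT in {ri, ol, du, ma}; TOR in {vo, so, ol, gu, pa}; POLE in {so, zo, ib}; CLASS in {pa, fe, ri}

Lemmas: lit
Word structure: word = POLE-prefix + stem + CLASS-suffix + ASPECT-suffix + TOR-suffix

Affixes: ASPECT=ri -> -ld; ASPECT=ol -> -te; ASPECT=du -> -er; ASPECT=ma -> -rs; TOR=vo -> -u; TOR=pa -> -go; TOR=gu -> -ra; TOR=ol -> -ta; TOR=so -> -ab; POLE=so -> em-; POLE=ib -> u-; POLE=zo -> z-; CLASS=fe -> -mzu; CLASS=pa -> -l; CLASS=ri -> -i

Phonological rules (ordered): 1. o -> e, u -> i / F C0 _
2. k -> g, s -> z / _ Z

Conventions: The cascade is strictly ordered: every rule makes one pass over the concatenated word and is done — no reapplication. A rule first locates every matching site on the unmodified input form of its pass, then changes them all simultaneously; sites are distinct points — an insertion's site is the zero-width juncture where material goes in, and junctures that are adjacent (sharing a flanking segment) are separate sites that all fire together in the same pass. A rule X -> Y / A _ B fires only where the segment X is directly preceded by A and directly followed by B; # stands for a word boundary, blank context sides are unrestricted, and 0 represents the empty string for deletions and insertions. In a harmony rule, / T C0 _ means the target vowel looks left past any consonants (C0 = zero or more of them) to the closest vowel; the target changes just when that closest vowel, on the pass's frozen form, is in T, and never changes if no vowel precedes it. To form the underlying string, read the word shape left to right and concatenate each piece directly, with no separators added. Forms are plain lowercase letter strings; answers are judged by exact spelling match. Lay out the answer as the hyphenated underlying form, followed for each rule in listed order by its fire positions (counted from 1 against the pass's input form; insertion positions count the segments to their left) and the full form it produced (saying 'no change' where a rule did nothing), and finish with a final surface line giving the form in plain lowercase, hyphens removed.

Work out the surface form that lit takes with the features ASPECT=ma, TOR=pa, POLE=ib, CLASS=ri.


underlying: u-lit-i-rs-go
1. o -> e, u -> i / F C0 _: fires at position(s) 9: ulitirsge
2. k -> g, s -> z / _ Z: fires at position(s) 7: ulitirzge
surface: ulitirzge


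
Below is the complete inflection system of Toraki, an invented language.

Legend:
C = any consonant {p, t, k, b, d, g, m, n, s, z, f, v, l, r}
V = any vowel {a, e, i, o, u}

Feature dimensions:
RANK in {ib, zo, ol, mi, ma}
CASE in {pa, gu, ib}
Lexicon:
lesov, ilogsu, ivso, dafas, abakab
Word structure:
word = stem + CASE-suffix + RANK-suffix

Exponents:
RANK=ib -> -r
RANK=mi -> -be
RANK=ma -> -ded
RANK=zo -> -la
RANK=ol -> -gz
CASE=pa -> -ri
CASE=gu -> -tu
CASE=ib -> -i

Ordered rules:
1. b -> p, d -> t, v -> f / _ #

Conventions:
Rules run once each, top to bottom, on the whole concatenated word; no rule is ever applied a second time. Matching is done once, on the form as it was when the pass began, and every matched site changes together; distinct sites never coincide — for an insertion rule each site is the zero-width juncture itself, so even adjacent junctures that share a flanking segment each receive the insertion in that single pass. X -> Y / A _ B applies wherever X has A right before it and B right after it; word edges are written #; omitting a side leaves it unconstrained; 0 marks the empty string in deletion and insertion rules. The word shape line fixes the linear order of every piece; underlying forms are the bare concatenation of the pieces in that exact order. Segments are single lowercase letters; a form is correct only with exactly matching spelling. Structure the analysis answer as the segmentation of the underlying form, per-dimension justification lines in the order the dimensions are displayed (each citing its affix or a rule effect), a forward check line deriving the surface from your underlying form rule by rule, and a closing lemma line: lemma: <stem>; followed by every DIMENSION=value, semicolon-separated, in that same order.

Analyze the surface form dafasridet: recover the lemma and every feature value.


underlying: dafas-ri-ded
RANK=ma - signalled by the affix -ded
CASE=pa - signalled by the affix -ri
check: dafasrided -> dafasridet
lemma: dafas; RANK=ma; CASE=pa


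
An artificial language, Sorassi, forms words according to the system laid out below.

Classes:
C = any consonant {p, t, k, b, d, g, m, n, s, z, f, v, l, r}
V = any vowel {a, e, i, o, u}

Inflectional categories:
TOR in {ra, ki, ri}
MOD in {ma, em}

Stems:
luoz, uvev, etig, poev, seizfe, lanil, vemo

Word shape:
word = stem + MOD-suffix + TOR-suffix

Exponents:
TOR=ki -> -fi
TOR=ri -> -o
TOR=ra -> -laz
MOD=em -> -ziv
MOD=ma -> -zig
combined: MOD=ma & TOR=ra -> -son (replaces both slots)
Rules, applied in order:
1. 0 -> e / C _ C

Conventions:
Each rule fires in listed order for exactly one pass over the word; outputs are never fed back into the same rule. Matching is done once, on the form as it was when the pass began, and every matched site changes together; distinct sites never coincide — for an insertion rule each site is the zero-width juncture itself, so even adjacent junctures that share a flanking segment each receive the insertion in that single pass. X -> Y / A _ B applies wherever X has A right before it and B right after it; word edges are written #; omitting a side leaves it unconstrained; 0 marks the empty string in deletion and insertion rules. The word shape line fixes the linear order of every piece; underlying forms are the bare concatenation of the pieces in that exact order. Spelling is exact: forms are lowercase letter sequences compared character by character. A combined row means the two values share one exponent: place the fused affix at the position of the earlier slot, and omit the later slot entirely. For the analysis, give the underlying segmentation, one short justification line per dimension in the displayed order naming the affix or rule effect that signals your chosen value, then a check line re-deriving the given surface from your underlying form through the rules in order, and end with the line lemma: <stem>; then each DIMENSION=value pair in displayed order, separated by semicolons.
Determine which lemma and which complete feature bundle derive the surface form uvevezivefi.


underlying: uvev-ziv-fi
TOR=ki - signalled by the affix -fi
MOD=em - signalled by the affix -ziv
check: uvevzivfi -> uvevezivefi
lemma: uvev; TOR=ki; MOD=em


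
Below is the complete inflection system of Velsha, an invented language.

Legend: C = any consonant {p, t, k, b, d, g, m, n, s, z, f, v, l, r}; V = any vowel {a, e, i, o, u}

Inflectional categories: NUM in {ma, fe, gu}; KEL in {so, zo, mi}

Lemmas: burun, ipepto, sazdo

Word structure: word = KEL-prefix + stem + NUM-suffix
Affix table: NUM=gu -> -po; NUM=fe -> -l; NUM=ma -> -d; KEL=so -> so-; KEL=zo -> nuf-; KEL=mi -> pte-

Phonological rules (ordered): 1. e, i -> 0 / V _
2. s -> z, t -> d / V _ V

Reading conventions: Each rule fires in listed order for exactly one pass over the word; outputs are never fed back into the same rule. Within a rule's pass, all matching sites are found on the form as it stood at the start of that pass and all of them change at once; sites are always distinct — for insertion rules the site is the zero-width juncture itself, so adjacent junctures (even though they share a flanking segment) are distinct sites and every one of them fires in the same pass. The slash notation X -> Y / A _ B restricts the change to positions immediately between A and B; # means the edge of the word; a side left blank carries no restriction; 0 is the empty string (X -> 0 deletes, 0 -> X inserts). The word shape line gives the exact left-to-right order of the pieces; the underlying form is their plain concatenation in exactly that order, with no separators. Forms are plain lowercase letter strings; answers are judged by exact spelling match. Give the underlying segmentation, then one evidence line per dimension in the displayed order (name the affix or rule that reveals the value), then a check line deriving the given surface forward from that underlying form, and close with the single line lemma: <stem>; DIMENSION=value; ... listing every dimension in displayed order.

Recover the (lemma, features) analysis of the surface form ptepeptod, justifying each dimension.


underlying: pte-ipepto-d
NUM=ma - signalled by the affix -d
KEL=mi - signalled by the affix pte-
check: pteipeptod -> ptepeptod -> ptepeptod
lemma: ipepto; NUM=ma; KEL=mi


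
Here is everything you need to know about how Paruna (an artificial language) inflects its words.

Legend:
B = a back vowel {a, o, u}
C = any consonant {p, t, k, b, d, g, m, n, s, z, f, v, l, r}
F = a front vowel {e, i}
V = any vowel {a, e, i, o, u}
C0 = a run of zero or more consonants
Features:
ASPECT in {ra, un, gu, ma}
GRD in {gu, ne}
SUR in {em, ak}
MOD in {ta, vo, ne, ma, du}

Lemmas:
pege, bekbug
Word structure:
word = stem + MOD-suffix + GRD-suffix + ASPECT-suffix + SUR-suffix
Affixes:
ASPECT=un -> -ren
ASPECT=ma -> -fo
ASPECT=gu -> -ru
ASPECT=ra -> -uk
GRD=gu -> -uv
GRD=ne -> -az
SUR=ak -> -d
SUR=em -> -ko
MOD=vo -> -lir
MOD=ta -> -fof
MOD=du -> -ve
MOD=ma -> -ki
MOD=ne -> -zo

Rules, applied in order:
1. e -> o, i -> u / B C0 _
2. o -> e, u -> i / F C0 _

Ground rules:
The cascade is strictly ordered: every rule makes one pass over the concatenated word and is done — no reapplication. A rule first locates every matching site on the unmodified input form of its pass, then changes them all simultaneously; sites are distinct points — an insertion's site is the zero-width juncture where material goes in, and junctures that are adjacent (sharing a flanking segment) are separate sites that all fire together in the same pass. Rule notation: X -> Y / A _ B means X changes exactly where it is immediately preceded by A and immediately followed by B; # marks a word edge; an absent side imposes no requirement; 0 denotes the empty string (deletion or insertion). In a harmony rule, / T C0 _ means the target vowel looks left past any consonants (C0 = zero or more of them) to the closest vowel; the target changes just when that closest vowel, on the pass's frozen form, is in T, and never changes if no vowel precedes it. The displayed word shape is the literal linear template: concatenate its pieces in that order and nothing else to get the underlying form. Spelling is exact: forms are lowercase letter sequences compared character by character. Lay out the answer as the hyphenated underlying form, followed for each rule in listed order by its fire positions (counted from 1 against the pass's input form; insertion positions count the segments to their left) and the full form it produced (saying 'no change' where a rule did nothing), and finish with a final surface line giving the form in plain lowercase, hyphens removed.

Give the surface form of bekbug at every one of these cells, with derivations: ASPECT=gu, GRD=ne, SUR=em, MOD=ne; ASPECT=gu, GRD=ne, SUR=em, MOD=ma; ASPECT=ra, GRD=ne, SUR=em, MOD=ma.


cell ASPECT=gu, GRD=ne, SUR=em, MOD=ne:
underlying: bekbug-zo-az-ru-ko
1. e -> o, i -> u / B C0 _: no change
2. o -> e, u -> i / F C0 _: fires at position(s) 5: bekbigzoazruko
surface: bekbigzoazruko

cell ASPECT=gu, GRD=ne, SUR=em, MOD=ma:
underlying: bekbug-ki-az-ru-ko
1. e -> o, i -> u / B C0 _: fires at position(s) 8: bekbugkuazruko
2. o -> e, u -> i / F C0 _: fires at position(s) 5: bekbigkuazruko
surface: bekbigkuazruko

cell ASPECT=ra, GRD=ne, SUR=em, MOD=ma:
underlying: bekbug-ki-az-uk-ko
1. e -> o, i -> u / B C0 _: fires at position(s) 8: bekbugkuazukko
2. o -> e, u -> i / F C0 _: fires at position(s) 5: bekbigkuazukko
surface: bekbigkuazukko


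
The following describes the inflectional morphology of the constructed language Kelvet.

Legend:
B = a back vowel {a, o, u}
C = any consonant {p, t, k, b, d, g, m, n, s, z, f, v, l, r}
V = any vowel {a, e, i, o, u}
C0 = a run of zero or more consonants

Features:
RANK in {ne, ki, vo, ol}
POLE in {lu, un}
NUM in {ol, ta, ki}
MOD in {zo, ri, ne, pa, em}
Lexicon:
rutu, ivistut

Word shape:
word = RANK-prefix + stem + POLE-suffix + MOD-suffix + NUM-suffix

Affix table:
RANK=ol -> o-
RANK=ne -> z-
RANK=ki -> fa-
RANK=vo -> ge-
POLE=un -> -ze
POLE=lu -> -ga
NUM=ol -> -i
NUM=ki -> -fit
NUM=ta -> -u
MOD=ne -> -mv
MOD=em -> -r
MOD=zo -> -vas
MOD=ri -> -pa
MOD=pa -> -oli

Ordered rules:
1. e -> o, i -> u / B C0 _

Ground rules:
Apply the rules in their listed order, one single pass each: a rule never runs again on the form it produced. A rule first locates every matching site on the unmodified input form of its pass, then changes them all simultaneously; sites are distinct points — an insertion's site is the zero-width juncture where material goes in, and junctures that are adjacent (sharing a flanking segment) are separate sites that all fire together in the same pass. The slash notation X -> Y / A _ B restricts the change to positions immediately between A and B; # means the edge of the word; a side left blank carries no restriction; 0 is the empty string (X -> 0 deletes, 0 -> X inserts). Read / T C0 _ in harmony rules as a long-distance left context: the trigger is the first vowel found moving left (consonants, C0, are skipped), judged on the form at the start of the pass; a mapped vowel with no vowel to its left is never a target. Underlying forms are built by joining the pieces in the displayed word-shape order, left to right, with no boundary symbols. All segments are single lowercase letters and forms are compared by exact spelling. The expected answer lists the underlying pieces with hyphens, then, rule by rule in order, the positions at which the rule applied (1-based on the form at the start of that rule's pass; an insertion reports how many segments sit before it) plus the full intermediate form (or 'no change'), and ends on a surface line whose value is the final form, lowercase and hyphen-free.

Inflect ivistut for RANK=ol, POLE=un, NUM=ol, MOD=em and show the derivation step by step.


underlying: o-ivistut-ze-r-i
1. e -> o, i -> u / B C0 _: fires at position(s) 2, 10: ouvistutzori
surface: ouvistutzori


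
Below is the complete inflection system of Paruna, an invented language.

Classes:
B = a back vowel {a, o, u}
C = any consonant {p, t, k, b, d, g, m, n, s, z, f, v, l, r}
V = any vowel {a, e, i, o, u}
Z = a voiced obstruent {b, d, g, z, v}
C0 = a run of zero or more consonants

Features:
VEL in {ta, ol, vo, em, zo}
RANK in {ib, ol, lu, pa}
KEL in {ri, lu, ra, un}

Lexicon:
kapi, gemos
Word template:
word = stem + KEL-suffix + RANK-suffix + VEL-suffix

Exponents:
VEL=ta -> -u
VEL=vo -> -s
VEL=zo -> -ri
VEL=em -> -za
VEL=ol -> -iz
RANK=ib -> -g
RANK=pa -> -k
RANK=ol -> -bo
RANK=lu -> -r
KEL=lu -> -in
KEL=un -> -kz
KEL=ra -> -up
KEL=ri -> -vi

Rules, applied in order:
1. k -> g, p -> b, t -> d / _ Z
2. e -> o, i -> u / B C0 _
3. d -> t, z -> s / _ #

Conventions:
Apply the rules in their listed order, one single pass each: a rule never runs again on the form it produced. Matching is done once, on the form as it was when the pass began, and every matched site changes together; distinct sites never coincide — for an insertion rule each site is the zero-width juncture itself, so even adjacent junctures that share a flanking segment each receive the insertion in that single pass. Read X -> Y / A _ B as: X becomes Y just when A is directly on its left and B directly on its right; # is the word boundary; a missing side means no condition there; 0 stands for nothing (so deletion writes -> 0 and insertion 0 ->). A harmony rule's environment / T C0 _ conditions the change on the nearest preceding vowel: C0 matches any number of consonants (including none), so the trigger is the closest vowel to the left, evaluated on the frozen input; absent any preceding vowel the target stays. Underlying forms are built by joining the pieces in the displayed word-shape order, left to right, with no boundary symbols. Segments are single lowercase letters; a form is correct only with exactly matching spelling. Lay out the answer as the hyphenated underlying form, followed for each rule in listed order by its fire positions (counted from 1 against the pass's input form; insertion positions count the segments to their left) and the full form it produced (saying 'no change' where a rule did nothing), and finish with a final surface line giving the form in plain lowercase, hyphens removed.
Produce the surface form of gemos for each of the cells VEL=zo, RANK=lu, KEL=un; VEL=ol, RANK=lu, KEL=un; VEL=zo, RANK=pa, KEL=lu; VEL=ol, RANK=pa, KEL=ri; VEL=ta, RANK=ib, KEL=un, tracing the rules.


cell VEL=zo, RANK=lu, KEL=un:
underlying: gemos-kz-r-ri
1. k -> g, p -> b, t -> d / _ Z: fires at position(s) 6: gemosgzrri
2. e -> o, i -> u / B C0 _: fires at position(s) 10: gemosgzrru
3. d -> t, z -> s / _ #: no change
surface: gemosgzrru

cell VEL=ol, RANK=lu, KEL=un:
underlying: gemos-kz-r-iz
1. k -> g, p -> b, t -> d / _ Z: fires at position(s) 6: gemosgzriz
2. e -> o, i -> u / B C0 _: fires at position(s) 9: gemosgzruz
3. d -> t, z -> s / _ #: fires at position(s) 10: gemosgzrus
surface: gemosgzrus

cell VEL=zo, RANK=pa, KEL=lu:
underlying: gemos-in-k-ri
1. k -> g, p -> b, t -> d / _ Z: no change
2. e -> o, i -> u / B C0 _: fires at position(s) 6: gemosunkri
3. d -> t, z -> s / _ #: no change
surface: gemosunkri

cell VEL=ol, RANK=pa, KEL=ri:
underlying: gemos-vi-k-iz
1. k -> g, p -> b, t -> d / _ Z: no change
2. e -> o, i -> u / B C0 _: fires at position(s) 7: gemosvukiz
3. d -> t, z -> s / _ #: fires at position(s) 10: gemosvukis
surface: gemosvukis

cell VEL=ta, RANK=ib, KEL=un:
underlying: gemos-kz-g-u
1. k -> g, p -> b, t -> d / _ Z: fires at position(s) 6: gemosgzgu
2. e -> o, i -> u / B C0 _: no change
3. d -> t, z -> s / _ #: no change
surface: gemosgzgu


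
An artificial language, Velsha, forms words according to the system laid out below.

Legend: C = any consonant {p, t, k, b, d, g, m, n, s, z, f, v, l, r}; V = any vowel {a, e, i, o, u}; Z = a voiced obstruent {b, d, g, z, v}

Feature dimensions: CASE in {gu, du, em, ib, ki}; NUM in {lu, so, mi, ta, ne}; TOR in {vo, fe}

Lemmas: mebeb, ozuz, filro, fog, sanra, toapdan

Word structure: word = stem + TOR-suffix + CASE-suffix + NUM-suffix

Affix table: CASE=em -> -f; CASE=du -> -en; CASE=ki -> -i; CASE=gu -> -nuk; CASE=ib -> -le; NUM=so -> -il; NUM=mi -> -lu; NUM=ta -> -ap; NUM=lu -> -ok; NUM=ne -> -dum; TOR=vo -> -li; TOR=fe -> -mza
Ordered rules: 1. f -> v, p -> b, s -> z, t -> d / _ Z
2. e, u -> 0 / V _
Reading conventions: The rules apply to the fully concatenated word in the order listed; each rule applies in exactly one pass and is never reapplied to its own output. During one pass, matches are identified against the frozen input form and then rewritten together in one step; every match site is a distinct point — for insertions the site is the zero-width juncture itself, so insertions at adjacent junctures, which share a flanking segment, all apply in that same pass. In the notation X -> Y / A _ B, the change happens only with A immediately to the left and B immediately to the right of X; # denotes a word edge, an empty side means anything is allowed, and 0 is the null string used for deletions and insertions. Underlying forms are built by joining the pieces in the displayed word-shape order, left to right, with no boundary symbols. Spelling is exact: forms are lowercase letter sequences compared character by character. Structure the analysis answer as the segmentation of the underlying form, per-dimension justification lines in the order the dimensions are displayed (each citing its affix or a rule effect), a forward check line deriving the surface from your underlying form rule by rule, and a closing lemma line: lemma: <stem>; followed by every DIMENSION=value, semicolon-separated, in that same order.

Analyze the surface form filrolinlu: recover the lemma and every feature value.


underlying: filro-li-en-lu
CASE=du - signalled by the affix -en
NUM=mi - signalled by the affix -lu
TOR=vo - signalled by the affix -li
check: filrolienlu -> filrolienlu -> filrolinlu
lemma: filro; CASE=du; NUM=mi; TOR=vo


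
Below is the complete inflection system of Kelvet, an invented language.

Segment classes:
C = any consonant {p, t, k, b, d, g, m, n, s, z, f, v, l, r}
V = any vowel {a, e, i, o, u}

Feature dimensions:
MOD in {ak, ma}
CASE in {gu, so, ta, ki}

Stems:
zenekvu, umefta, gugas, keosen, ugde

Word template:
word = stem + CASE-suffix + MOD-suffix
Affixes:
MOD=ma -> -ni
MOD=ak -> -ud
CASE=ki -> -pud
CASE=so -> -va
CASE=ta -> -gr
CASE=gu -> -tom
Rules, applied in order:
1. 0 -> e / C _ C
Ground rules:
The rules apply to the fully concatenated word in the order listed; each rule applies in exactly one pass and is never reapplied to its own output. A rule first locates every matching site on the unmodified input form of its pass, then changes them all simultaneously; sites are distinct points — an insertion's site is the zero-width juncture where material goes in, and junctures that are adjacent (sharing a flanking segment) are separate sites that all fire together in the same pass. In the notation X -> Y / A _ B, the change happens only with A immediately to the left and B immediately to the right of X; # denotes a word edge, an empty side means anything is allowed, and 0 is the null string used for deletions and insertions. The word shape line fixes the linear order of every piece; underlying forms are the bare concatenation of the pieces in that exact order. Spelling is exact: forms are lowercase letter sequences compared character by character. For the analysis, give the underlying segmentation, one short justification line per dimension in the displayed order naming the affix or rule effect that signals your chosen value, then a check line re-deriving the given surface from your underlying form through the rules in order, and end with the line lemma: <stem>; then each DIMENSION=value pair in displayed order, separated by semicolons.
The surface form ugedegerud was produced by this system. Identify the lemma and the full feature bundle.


underlying: ugde-gr-ud
MOD=ak - signalled by the affix -ud
CASE=ta - signalled by the affix -gr
check: ugdegrud -> ugedegerud
lemma: ugde; MOD=ak; CASE=ta


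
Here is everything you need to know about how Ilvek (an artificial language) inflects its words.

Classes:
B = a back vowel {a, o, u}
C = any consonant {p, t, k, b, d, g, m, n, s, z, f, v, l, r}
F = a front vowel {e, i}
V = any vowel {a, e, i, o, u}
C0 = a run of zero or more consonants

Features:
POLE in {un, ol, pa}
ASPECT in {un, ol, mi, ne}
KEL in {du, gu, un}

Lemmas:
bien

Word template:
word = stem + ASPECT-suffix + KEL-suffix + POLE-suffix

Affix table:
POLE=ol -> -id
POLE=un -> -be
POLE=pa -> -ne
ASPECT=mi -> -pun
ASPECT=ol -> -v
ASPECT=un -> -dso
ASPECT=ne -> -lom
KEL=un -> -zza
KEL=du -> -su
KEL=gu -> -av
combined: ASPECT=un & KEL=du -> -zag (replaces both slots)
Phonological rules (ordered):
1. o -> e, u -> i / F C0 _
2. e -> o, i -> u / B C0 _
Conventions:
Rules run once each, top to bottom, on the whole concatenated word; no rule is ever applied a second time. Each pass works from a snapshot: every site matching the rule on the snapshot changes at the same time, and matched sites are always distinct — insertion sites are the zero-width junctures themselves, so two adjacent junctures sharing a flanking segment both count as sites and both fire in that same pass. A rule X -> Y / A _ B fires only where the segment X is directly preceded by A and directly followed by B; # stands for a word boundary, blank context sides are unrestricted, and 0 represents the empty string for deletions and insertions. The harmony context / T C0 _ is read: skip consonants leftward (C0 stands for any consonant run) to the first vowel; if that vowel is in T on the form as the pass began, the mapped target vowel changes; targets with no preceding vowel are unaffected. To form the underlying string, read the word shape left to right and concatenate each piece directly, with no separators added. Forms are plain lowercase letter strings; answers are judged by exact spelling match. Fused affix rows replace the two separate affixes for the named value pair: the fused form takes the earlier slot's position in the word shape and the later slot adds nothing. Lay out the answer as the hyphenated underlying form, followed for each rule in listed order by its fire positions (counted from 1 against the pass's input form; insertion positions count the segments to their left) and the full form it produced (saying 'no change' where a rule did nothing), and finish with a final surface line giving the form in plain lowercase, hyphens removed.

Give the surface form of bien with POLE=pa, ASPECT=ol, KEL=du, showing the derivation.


underlying: bien-v-su-ne
1. o -> e, u -> i / F C0 _: fires at position(s) 7: bienvsine
2. e -> o, i -> u / B C0 _: no change
surface: bienvsine


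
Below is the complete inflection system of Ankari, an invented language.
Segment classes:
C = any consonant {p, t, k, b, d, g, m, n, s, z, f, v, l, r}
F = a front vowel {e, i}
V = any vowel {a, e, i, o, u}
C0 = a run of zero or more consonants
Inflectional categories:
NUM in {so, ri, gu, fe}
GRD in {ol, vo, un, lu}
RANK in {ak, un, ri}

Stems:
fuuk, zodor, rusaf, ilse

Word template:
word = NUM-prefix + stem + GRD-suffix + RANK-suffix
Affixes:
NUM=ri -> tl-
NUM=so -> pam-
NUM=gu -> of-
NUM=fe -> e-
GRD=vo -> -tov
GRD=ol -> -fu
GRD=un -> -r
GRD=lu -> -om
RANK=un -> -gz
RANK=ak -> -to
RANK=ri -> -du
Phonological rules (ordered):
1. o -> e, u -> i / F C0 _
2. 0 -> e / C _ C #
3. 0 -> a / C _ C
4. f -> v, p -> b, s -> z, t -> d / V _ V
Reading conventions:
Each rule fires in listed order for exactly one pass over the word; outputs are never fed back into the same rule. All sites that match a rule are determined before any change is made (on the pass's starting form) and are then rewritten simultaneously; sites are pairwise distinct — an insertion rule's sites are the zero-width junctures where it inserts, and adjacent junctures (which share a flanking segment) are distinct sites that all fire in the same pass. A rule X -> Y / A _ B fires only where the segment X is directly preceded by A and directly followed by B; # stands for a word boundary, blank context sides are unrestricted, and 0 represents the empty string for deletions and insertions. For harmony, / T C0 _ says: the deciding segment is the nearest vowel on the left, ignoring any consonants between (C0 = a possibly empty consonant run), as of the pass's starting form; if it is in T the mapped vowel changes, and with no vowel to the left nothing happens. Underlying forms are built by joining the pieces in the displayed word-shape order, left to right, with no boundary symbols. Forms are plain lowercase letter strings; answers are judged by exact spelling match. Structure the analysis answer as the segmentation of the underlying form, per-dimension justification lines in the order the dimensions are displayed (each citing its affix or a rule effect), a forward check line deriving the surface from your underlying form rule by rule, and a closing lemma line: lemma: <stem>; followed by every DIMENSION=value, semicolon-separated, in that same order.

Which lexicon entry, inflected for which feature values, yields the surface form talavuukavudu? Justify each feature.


underlying: tl-fuuk-fu-du
NUM=ri - signalled by the affix tl-
GRD=ol - signalled by the affix -fu
RANK=ri - signalled by the affix -du
check: tlfuukfudu -> tlfuukfudu -> tlfuukfudu -> talafuukafudu -> talavuukavudu
lemma: fuuk; NUM=ri; GRD=ol; RANK=ri


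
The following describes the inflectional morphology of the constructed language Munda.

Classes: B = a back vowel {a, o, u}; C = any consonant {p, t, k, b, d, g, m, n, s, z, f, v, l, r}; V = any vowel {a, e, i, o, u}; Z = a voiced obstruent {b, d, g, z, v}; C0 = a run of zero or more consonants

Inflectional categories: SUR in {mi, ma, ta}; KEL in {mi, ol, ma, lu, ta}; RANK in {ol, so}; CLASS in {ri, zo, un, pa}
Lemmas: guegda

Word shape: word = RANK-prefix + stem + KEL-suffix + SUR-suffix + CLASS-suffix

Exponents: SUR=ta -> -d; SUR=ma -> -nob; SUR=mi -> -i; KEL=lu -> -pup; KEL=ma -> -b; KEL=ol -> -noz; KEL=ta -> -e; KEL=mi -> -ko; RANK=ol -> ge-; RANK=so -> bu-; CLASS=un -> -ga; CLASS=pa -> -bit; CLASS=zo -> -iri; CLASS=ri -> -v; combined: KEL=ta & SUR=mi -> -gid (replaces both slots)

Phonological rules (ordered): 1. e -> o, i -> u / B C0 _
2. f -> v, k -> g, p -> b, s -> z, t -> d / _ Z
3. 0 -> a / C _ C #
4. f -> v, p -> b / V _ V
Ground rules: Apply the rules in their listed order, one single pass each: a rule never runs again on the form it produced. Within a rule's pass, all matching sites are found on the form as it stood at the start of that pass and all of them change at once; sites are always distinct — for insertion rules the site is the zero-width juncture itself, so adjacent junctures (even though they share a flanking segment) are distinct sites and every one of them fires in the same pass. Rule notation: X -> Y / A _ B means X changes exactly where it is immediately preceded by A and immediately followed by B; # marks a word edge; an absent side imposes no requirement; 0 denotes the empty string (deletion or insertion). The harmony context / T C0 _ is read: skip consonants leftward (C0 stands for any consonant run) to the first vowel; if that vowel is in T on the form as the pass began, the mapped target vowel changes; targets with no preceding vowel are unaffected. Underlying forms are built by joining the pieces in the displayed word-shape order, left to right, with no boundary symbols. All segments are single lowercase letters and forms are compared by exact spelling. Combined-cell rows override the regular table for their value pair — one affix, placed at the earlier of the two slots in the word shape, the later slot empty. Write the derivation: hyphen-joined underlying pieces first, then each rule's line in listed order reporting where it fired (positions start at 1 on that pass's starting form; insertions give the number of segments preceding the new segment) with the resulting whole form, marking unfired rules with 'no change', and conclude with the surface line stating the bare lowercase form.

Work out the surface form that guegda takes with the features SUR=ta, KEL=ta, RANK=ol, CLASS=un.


underlying: ge-guegda-e-d-ga
1. e -> o, i -> u / B C0 _: fires at position(s) 5, 9: geguogdaodga
2. f -> v, k -> g, p -> b, s -> z, t -> d / _ Z: no change
3. 0 -> a / C _ C #: no change
4. f -> v, p -> b / V _ V: no change
surface: geguogdaodga


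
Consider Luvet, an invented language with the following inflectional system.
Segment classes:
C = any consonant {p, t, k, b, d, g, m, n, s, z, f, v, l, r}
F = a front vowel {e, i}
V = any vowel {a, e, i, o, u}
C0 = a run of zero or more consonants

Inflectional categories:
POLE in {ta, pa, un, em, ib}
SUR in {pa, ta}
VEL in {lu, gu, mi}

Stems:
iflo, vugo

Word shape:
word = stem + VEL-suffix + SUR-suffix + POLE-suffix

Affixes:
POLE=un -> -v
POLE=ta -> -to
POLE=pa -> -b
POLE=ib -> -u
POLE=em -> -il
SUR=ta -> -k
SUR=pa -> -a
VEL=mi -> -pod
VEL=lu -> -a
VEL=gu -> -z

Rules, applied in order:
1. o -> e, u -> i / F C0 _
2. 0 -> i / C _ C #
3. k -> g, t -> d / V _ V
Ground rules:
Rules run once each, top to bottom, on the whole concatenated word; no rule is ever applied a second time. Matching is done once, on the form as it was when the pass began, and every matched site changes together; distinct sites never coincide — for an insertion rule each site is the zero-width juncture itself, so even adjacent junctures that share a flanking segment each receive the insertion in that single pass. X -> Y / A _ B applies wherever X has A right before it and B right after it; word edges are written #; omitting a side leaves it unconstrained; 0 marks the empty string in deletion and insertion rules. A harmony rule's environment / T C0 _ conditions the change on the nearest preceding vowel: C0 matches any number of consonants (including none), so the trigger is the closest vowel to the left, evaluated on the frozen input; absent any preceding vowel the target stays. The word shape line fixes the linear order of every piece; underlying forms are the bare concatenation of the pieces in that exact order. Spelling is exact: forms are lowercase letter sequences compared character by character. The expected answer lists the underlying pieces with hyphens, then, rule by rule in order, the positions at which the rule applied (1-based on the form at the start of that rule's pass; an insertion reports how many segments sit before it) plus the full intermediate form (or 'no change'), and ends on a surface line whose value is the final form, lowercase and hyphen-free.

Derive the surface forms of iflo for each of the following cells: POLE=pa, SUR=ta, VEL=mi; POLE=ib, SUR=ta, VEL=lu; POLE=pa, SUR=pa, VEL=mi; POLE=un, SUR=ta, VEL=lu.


cell POLE=pa, SUR=ta, VEL=mi:
underlying: iflo-pod-k-b
1. o -> e, u -> i / F C0 _: fires at position(s) 4: iflepodkb
2. 0 -> i / C _ C #: inserts after position(s) 8: iflepodkib
3. k -> g, t -> d / V _ V: no change
surface: iflepodkib

cell POLE=ib, SUR=ta, VEL=lu:
underlying: iflo-a-k-u
1. o -> e, u -> i / F C0 _: fires at position(s) 4: ifleaku
2. 0 -> i / C _ C #: no change
3. k -> g, t -> d / V _ V: fires at position(s) 6: ifleagu
surface: ifleagu

cell POLE=pa, SUR=pa, VEL=mi:
underlying: iflo-pod-a-b
1. o -> e, u -> i / F C0 _: fires at position(s) 4: iflepodab
2. 0 -> i / C _ C #: no change
3. k -> g, t -> d / V _ V: no change
surface: iflepodab

cell POLE=un, SUR=ta, VEL=lu:
underlying: iflo-a-k-v
1. o -> e, u -> i / F C0 _: fires at position(s) 4: ifleakv
2. 0 -> i / C _ C #: inserts after position(s) 6: ifleakiv
3. k -> g, t -> d / V _ V: fires at position(s) 6: ifleagiv
surface: ifleagiv


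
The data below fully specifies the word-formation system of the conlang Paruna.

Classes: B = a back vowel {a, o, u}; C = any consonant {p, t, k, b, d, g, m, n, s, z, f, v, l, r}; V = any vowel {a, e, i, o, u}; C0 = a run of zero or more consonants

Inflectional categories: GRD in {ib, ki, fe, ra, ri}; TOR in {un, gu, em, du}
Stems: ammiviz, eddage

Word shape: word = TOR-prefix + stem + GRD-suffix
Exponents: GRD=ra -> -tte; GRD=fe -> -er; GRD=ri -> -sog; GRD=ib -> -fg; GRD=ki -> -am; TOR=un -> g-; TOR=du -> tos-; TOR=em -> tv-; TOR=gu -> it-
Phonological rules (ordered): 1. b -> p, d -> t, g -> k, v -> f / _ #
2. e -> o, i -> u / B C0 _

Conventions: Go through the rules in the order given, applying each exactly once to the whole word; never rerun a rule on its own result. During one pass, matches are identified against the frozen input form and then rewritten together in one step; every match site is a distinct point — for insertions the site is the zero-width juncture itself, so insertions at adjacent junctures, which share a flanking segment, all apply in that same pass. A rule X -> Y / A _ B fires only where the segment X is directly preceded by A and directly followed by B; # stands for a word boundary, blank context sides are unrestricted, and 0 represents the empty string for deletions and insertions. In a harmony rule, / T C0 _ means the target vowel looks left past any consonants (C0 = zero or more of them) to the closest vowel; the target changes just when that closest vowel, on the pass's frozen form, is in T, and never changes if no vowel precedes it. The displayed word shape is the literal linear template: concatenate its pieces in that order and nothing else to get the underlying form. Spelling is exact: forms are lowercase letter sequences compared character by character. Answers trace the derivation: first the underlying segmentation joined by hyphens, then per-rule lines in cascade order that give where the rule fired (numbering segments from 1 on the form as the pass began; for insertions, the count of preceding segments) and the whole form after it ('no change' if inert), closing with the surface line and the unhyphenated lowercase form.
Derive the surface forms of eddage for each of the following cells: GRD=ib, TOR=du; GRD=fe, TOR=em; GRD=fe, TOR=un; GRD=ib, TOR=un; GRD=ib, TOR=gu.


cell GRD=ib, TOR=du:
underlying: tos-eddage-fg
1. b -> p, d -> t, g -> k, v -> f / _ #: fires at position(s) 11: toseddagefk
2. e -> o, i -> u / B C0 _: fires at position(s) 4, 9: tosoddagofk
surface: tosoddagofk

cell GRD=fe, TOR=em:
underlying: tv-eddage-er
1. b -> p, d -> t, g -> k, v -> f / _ #: no change
2. e -> o, i -> u / B C0 _: fires at position(s) 8: tveddagoer
surface: tveddagoer

cell GRD=fe, TOR=un:
underlying: g-eddage-er
1. b -> p, d -> t, g -> k, v -> f / _ #: no change
2. e -> o, i -> u / B C0 _: fires at position(s) 7: geddagoer
surface: geddagoer

cell GRD=ib, TOR=un:
underlying: g-eddage-fg
1. b -> p, d -> t, g -> k, v -> f / _ #: fires at position(s) 9: geddagefk
2. e -> o, i -> u / B C0 _: fires at position(s) 7: geddagofk
surface: geddagofk

cell GRD=ib, TOR=gu:
underlying: it-eddage-fg
1. b -> p, d -> t, g -> k, v -> f / _ #: fires at position(s) 10: iteddagefk
2. e -> o, i -> u / B C0 _: fires at position(s) 8: iteddagofk
surface: iteddagofk


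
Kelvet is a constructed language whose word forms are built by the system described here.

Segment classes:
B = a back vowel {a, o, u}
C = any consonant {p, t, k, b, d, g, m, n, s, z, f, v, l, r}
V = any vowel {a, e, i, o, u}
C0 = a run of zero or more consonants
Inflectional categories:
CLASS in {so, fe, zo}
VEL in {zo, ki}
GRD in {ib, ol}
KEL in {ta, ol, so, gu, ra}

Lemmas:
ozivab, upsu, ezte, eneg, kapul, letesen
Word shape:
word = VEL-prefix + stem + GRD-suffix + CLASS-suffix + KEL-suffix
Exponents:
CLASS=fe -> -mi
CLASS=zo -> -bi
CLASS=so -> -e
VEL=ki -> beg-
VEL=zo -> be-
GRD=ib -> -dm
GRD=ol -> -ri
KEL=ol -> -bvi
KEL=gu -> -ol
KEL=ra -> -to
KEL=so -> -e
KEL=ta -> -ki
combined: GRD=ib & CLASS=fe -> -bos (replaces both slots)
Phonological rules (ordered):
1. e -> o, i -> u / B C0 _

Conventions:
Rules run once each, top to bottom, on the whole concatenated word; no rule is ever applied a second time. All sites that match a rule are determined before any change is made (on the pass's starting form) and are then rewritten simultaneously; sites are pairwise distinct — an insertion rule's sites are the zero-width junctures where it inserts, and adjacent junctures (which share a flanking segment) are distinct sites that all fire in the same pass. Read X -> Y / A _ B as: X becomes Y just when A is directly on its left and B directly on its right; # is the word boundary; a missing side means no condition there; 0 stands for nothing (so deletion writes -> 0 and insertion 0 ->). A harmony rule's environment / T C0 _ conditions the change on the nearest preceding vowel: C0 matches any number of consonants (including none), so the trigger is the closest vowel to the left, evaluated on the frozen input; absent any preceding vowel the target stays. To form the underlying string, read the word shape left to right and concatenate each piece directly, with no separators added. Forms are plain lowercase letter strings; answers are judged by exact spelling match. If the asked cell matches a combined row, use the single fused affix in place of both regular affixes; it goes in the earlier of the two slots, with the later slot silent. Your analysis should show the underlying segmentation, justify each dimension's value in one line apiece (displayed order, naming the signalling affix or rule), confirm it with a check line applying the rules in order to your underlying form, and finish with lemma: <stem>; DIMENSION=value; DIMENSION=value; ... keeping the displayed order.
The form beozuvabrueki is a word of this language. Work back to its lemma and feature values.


underlying: be-ozivab-ri-e-ki
CLASS=so - signalled by the affix -e
VEL=zo - signalled by the affix be-
GRD=ol - signalled by the affix -ri
KEL=ta - signalled by the affix -ki
check: beozivabrieki -> beozuvabrueki
lemma: ozivab; CLASS=so; VEL=zo; GRD=ol; KEL=ta
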